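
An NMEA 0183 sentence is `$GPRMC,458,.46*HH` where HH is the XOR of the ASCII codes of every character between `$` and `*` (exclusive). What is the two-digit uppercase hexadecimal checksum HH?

XOR the ASCII codes of the payload characters:
  'G' = 0x47 → acc = 0x47
  'P' = 0x50 → acc = 0x17
  'R' = 0x52 → acc = 0x45
  'M' = 0x4D → acc = 0x08
  'C' = 0x43 → acc = 0x4B
  ',' = 0x2C → acc = 0x67
  '4' = 0x34 → acc = 0x53
  '5' = 0x35 → acc = 0x66
  '8' = 0x38 → acc = 0x5E
  ',' = 0x2C → acc = 0x72
  '.' = 0x2E → acc = 0x5C
  '4' = 0x34 → acc = 0x68
  '6' = 0x36 → acc = 0x5E
Checksum = 0x5E.

5E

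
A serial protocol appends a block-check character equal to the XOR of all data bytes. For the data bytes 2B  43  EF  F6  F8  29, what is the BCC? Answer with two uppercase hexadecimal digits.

XOR the bytes together:
  start with 0x2B
  0x2B ⊕ 0x43 = 0x68
  0x68 ⊕ 0xEF = 0x87
  0x87 ⊕ 0xF6 = 0x71
  0x71 ⊕ 0xF8 = 0x89
  0x89 ⊕ 0x29 = 0xA0

A0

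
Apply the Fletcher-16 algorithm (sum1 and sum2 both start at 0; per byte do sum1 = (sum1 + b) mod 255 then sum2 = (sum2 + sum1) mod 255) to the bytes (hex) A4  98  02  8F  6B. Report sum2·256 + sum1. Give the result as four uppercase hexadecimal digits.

Running sums (mod 255):
  after byte 0 (A4): sum1=164, sum2=164
  after byte 1 (98): sum1=61, sum2=225
  after byte 2 (02): sum1=63, sum2=33
  after byte 3 (8F): sum1=206, sum2=239
  after byte 4 (6B): sum1=58, sum2=42
Checksum = sum2·256 + sum1 = 42·256 + 58 = 10810 = 0x2A3A.

2A3A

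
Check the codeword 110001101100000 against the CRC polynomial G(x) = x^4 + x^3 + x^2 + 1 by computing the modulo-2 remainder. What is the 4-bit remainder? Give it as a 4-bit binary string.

0000

Modulo-2 division of 110001101100000 by 11101:
  pos 0: 11000 XOR 11101 = 00101
  pos 2: 10111 XOR 11101 = 01010
  pos 3: 10100 XOR 11101 = 01001
  pos 4: 10011 XOR 11101 = 01110
  pos 5: 11101 XOR 11101 = 00000
Remainder = 0000 (zero — the frame passes the CRC check).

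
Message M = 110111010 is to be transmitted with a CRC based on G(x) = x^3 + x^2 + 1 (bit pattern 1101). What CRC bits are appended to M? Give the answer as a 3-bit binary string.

Append 3 zeros: 110111010000. Divide by 1101 (XOR where the leading bit is 1):
  pos 0: 1101 XOR 1101 = 0000
  pos 4: 1101 XOR 1101 = 0000
Remainder (last 3 bits) = 000. This is the CRC / FCS.

000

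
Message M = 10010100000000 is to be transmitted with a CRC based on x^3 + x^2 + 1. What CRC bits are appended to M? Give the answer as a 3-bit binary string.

Append 3 zeros: 10010100000000000. Divide by 1101 (XOR where the leading bit is 1):
  pos 0: 1001 XOR 1101 = 0100
  pos 1: 1000 XOR 1101 = 0101
  pos 2: 1011 XOR 1101 = 0110
  pos 3: 1100 XOR 1101 = 0001
  pos 6: 1000 XOR 1101 = 0101
  pos 7: 1010 XOR 1101 = 0111
  pos 8: 1110 XOR 1101 = 0011
  pos 10: 1100 XOR 1101 = 0001
  pos 13: 1000 XOR 1101 = 0101
Remainder (last 3 bits) = 101. This is the CRC / FCS.

101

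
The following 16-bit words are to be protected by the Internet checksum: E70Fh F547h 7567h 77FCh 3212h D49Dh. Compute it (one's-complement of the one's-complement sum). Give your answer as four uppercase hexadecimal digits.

2F94

One's-complement addition (fold any carry out of bit 15 back into bit 0):
  0xE70F + 0xF547 = 0x1DC56 → wrap carry → 0xDC57
  0xDC57 + 0x7567 = 0x151BE → wrap carry → 0x51BF
  0x51BF + 0x77FC = 0x0C9BB
  0xC9BB + 0x3212 = 0x0FBCD
  0xFBCD + 0xD49D = 0x1D06A → wrap carry → 0xD06B
One's-complement sum = 0xD06B.
Checksum = ~0xD06B & 0xFFFF = 0x2F94.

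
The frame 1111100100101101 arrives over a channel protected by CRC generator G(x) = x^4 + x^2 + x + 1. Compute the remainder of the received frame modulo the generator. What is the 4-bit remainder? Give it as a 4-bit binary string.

0000

Modulo-2 division of 1111100100101101 by 10111:
  pos 0: 11111 XOR 10111 = 01000
  pos 1: 10000 XOR 10111 = 00111
  pos 3: 11101 XOR 10111 = 01010
  pos 4: 10100 XOR 10111 = 00011
  pos 7: 11010 XOR 10111 = 01101
  pos 8: 11011 XOR 10111 = 01100
  pos 9: 11001 XOR 10111 = 01110
  pos 10: 11100 XOR 10111 = 01011
  pos 11: 10111 XOR 10111 = 00000
Remainder = 0000 (zero — the frame passes the CRC check).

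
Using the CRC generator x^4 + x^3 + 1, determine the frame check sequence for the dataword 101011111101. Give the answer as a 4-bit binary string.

Append 4 zeros: 1010111111010000. Divide by 11001 (XOR where the leading bit is 1):
  pos 0: 10101 XOR 11001 = 01100
  pos 1: 11001 XOR 11001 = 00000
  pos 6: 11110 XOR 11001 = 00111
  pos 8: 11110 XOR 11001 = 00111
  pos 10: 11100 XOR 11001 = 00101
Remainder (last 4 bits) = 1010. This is the CRC / FCS.

1010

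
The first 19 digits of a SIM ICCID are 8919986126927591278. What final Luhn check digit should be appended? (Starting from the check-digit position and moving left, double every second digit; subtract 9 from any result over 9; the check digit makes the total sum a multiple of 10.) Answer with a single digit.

Partial digits right→left: 8 7 2 1 9 5 7 2 9 6 2 1 6 8 9 9 1 9 8
Double every second digit counting from the check-digit position (so the 1st, 3rd, 5th, ... of the partial from the right).
  doubled (with −9 where >9): 7 4 9 5 9 4 3 9 2 7 → sum 59
  kept as-is: 7 1 5 2 6 1 8 9 9 → sum 48
Total = 59 + 48 = 107.
Check digit = (10 − (107 mod 10)) mod 10 = 3.

3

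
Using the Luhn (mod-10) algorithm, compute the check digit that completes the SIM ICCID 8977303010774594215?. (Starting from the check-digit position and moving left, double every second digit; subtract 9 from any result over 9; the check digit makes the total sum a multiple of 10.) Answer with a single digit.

4

Partial digits right→left: 5 1 2 4 9 5 4 7 7 0 1 0 3 0 3 7 7 9 8
Double every second digit counting from the check-digit position (so the 1st, 3rd, 5th, ... of the partial from the right).
  doubled (with −9 where >9): 1 4 9 8 5 2 6 6 5 7 → sum 53
  kept as-is: 1 4 5 7 0 0 0 7 9 → sum 33
Total = 53 + 33 = 86.
Check digit = (10 − (86 mod 10)) mod 10 = 4.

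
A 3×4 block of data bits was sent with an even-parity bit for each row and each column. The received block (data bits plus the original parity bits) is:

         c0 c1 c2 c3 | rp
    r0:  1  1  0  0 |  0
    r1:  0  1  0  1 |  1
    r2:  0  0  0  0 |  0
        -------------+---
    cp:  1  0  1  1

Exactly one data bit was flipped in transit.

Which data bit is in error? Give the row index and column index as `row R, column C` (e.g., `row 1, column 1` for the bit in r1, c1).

row 1, column 2

Recompute each row's even parity and compare to rp:
  r0: data parity 0, sent rp 0 → ok
  r1: data parity 0, sent rp 1 → mismatch
  r2: data parity 0, sent rp 0 → ok
Recompute each column's even parity and compare to cp:
  c0: data parity 1, sent cp 1 → ok
  c1: data parity 0, sent cp 0 → ok
  c2: data parity 0, sent cp 1 → mismatch
  c3: data parity 1, sent cp 1 → ok
Exactly one row (r1) and one column (c2) fail → the flipped bit is at their intersection.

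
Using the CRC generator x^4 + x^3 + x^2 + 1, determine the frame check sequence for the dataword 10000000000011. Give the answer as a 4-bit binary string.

0010

Append 4 zeros: 100000000000110000. Divide by 11101 (XOR where the leading bit is 1):
  pos 0: 10000 XOR 11101 = 01101
  pos 1: 11010 XOR 11101 = 00111
  pos 3: 11100 XOR 11101 = 00001
  pos 7: 10000 XOR 11101 = 01101
  pos 8: 11011 XOR 11101 = 00110
  pos 10: 11010 XOR 11101 = 00111
  pos 12: 11100 XOR 11101 = 00001
Remainder (last 4 bits) = 0010. This is the CRC / FCS.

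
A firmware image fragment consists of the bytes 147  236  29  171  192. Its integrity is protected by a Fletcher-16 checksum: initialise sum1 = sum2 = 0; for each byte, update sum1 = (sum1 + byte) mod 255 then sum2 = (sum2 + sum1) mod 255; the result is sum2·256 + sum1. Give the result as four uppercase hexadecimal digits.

050A

Running sums (mod 255):
  after byte 0 (147): sum1=147, sum2=147
  after byte 1 (236): sum1=128, sum2=20
  after byte 2 (29): sum1=157, sum2=177
  after byte 3 (171): sum1=73, sum2=250
  after byte 4 (192): sum1=10, sum2=5
Checksum = sum2·256 + sum1 = 5·256 + 10 = 1290 = 0x050A.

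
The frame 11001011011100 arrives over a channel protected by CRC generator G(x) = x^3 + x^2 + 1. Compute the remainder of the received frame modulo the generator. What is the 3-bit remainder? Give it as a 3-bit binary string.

Modulo-2 division of 11001011011100 by 1101:
  pos 0: 1100 XOR 1101 = 0001
  pos 3: 1101 XOR 1101 = 0000
  pos 7: 1011 XOR 1101 = 0110
  pos 8: 1101 XOR 1101 = 0000
Remainder = 000 (zero — the frame passes the CRC check).

000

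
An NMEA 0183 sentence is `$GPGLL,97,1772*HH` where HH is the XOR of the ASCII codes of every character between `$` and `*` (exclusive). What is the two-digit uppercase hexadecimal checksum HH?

5D

XOR the ASCII codes of the payload characters:
  'G' = 0x47 → acc = 0x47
  'P' = 0x50 → acc = 0x17
  'G' = 0x47 → acc = 0x50
  'L' = 0x4C → acc = 0x1C
  'L' = 0x4C → acc = 0x50
  ',' = 0x2C → acc = 0x7C
  '9' = 0x39 → acc = 0x45
  '7' = 0x37 → acc = 0x72
  ',' = 0x2C → acc = 0x5E
  '1' = 0x31 → acc = 0x6F
  '7' = 0x37 → acc = 0x58
  '7' = 0x37 → acc = 0x6F
  '2' = 0x32 → acc = 0x5D
Checksum = 0x5D.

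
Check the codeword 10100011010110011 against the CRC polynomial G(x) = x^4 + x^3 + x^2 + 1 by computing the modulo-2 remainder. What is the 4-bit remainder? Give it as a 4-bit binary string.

0001

Modulo-2 division of 10100011010110011 by 11101:
  pos 0: 10100 XOR 11101 = 01001
  pos 1: 10010 XOR 11101 = 01111
  pos 2: 11111 XOR 11101 = 00010
  pos 5: 10101 XOR 11101 = 01000
  pos 6: 10000 XOR 11101 = 01101
  pos 7: 11011 XOR 11101 = 00110
  pos 9: 11010 XOR 11101 = 00111
  pos 11: 11101 XOR 11101 = 00000
Remainder = 0001 (nonzero — an error is detected).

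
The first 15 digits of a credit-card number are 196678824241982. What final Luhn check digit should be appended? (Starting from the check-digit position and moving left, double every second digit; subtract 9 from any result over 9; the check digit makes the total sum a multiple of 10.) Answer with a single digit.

8

Partial digits right→left: 2 8 9 1 4 2 4 2 8 8 7 6 6 9 1
Double every second digit counting from the check-digit position (so the 1st, 3rd, 5th, ... of the partial from the right).
  doubled (with −9 where >9): 4 9 8 8 7 5 3 2 → sum 46
  kept as-is: 8 1 2 2 8 6 9 → sum 36
Total = 46 + 36 = 82.
Check digit = (10 − (82 mod 10)) mod 10 = 8.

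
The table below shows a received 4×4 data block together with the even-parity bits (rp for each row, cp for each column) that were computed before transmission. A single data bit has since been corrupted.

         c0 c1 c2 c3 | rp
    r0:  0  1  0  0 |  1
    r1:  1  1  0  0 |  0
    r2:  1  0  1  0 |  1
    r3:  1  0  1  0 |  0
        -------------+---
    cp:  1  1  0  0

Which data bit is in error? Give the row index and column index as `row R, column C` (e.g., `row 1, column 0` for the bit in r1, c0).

row 2, column 1

Recompute each row's even parity and compare to rp:
  r0: data parity 1, sent rp 1 → ok
  r1: data parity 0, sent rp 0 → ok
  r2: data parity 0, sent rp 1 → mismatch
  r3: data parity 0, sent rp 0 → ok
Recompute each column's even parity and compare to cp:
  c0: data parity 1, sent cp 1 → ok
  c1: data parity 0, sent cp 1 → mismatch
  c2: data parity 0, sent cp 0 → ok
  c3: data parity 0, sent cp 0 → ok
Exactly one row (r2) and one column (c1) fail → the flipped bit is at their intersection.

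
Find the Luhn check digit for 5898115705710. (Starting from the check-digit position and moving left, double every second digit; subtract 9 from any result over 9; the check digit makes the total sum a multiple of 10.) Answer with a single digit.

2

Partial digits right→left: 0 1 7 5 0 7 5 1 1 8 9 8 5
Double every second digit counting from the check-digit position (so the 1st, 3rd, 5th, ... of the partial from the right).
  doubled (with −9 where >9): 0 5 0 1 2 9 1 → sum 18
  kept as-is: 1 5 7 1 8 8 → sum 30
Total = 18 + 30 = 48.
Check digit = (10 − (48 mod 10)) mod 10 = 2.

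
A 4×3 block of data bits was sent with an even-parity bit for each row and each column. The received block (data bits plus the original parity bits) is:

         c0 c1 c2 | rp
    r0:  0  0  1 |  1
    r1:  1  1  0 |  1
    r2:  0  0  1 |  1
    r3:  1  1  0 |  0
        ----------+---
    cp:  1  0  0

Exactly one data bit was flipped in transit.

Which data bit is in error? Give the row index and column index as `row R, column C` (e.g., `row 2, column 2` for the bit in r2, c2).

row 1, column 0

Recompute each row's even parity and compare to rp:
  r0: data parity 1, sent rp 1 → ok
  r1: data parity 0, sent rp 1 → mismatch
  r2: data parity 1, sent rp 1 → ok
  r3: data parity 0, sent rp 0 → ok
Recompute each column's even parity and compare to cp:
  c0: data parity 0, sent cp 1 → mismatch
  c1: data parity 0, sent cp 0 → ok
  c2: data parity 0, sent cp 0 → ok
Exactly one row (r1) and one column (c0) fail → the flipped bit is at their intersection.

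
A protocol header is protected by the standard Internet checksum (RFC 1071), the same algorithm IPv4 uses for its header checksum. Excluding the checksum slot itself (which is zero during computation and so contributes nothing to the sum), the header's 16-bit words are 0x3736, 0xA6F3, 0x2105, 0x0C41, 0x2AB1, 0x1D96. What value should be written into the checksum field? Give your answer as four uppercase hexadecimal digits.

AC48

One's-complement addition (fold any carry out of bit 15 back into bit 0):
  0x3736 + 0xA6F3 = 0x0DE29
  0xDE29 + 0x2105 = 0x0FF2E
  0xFF2E + 0x0C41 = 0x10B6F → wrap carry → 0x0B70
  0x0B70 + 0x2AB1 = 0x03621
  0x3621 + 0x1D96 = 0x053B7
One's-complement sum = 0x53B7.
Checksum = ~0x53B7 & 0xFFFF = 0xAC48.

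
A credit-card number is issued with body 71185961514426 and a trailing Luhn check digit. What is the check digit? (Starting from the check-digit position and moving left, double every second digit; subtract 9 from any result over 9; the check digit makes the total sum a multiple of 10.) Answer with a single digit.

7

Partial digits right→left: 6 2 4 4 1 5 1 6 9 5 8 1 1 7
Double every second digit counting from the check-digit position (so the 1st, 3rd, 5th, ... of the partial from the right).
  doubled (with −9 where >9): 3 8 2 2 9 7 2 → sum 33
  kept as-is: 2 4 5 6 5 1 7 → sum 30
Total = 33 + 30 = 63.
Check digit = (10 − (63 mod 10)) mod 10 = 7.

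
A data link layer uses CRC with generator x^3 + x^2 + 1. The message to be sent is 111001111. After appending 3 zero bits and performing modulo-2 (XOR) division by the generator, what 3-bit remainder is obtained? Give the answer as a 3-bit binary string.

001

Append 3 zeros: 111001111000. Divide by 1101 (XOR where the leading bit is 1):
  pos 0: 1110 XOR 1101 = 0011
  pos 2: 1101 XOR 1101 = 0000
  pos 6: 1110 XOR 1101 = 0011
  pos 8: 1100 XOR 1101 = 0001
Remainder (last 3 bits) = 001. This is the CRC / FCS.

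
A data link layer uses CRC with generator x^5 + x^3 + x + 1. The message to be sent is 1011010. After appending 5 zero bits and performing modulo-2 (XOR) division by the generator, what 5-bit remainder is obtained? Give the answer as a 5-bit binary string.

Append 5 zeros: 101101000000. Divide by 101011 (XOR where the leading bit is 1):
  pos 0: 101101 XOR 101011 = 000110
  pos 3: 110000 XOR 101011 = 011011
  pos 4: 110110 XOR 101011 = 011101
  pos 5: 111010 XOR 101011 = 010001
  pos 6: 100010 XOR 101011 = 001001
Remainder (last 5 bits) = 01001. This is the CRC / FCS.

01001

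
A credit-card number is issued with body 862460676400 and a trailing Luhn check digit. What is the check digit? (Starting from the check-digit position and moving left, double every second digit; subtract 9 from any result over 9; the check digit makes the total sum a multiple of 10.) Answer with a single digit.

Partial digits right→left: 0 0 4 6 7 6 0 6 4 2 6 8
Double every second digit counting from the check-digit position (so the 1st, 3rd, 5th, ... of the partial from the right).
  doubled (with −9 where >9): 0 8 5 0 8 3 → sum 24
  kept as-is: 0 6 6 6 2 8 → sum 28
Total = 24 + 28 = 52.
Check digit = (10 − (52 mod 10)) mod 10 = 8.

8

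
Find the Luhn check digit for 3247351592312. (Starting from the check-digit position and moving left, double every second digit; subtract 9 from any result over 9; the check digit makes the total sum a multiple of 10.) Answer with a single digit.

Partial digits right→left: 2 1 3 2 9 5 1 5 3 7 4 2 3
Double every second digit counting from the check-digit position (so the 1st, 3rd, 5th, ... of the partial from the right).
  doubled (with −9 where >9): 4 6 9 2 6 8 6 → sum 41
  kept as-is: 1 2 5 5 7 2 → sum 22
Total = 41 + 22 = 63.
Check digit = (10 − (63 mod 10)) mod 10 = 7.

7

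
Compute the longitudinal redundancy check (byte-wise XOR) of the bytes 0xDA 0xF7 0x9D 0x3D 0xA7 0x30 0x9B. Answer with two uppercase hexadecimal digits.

XOR the bytes together:
  start with 0xDA
  0xDA ⊕ 0xF7 = 0x2D
  0x2D ⊕ 0x9D = 0xB0
  0xB0 ⊕ 0x3D = 0x8D
  0x8D ⊕ 0xA7 = 0x2A
  0x2A ⊕ 0x30 = 0x1A
  0x1A ⊕ 0x9B = 0x81

81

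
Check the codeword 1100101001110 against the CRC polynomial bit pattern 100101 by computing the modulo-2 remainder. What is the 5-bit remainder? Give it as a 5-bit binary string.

Modulo-2 division of 1100101001110 by 100101:
  pos 0: 110010 XOR 100101 = 010111
  pos 1: 101111 XOR 100101 = 001010
  pos 3: 101000 XOR 100101 = 001101
  pos 5: 110111 XOR 100101 = 010010
  pos 6: 100101 XOR 100101 = 000000
Remainder = 00000 (zero — the frame passes the CRC check).

00000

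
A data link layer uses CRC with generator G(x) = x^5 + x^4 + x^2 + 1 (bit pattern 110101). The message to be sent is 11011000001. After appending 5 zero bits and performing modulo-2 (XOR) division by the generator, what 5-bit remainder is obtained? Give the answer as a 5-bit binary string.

11100

Append 5 zeros: 1101100000100000. Divide by 110101 (XOR where the leading bit is 1):
  pos 0: 110110 XOR 110101 = 000011
  pos 4: 110000 XOR 110101 = 000101
  pos 7: 101100 XOR 110101 = 011001
  pos 8: 110010 XOR 110101 = 000111
Remainder (last 5 bits) = 11100. This is the CRC / FCS.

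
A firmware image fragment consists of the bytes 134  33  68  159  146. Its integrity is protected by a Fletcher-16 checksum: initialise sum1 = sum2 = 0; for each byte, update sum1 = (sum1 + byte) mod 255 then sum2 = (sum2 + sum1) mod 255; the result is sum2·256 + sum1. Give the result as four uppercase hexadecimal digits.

Running sums (mod 255):
  after byte 0 (134): sum1=134, sum2=134
  after byte 1 (33): sum1=167, sum2=46
  after byte 2 (68): sum1=235, sum2=26
  after byte 3 (159): sum1=139, sum2=165
  after byte 4 (146): sum1=30, sum2=195
Checksum = sum2·256 + sum1 = 195·256 + 30 = 49950 = 0xC31E.

C31E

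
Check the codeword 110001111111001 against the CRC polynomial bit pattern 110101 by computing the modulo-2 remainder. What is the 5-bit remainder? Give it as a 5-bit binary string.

00000

Modulo-2 division of 110001111111001 by 110101:
  pos 0: 110001 XOR 110101 = 000100
  pos 3: 100111 XOR 110101 = 010010
  pos 4: 100101 XOR 110101 = 010000
  pos 5: 100001 XOR 110101 = 010100
  pos 6: 101001 XOR 110101 = 011100
  pos 7: 111000 XOR 110101 = 001101
  pos 9: 110101 XOR 110101 = 000000
Remainder = 00000 (zero — the frame passes the CRC check).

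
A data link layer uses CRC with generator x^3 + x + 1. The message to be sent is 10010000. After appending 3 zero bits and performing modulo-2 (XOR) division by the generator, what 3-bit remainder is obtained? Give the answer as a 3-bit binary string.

010

Append 3 zeros: 10010000000. Divide by 1011 (XOR where the leading bit is 1):
  pos 0: 1001 XOR 1011 = 0010
  pos 2: 1000 XOR 1011 = 0011
  pos 4: 1100 XOR 1011 = 0111
  pos 5: 1110 XOR 1011 = 0101
  pos 6: 1010 XOR 1011 = 0001
Remainder (last 3 bits) = 010. This is the CRC / FCS.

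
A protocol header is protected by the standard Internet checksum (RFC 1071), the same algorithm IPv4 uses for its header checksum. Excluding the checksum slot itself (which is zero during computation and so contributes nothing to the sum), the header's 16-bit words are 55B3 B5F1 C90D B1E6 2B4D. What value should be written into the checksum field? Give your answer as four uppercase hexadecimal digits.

One's-complement addition (fold any carry out of bit 15 back into bit 0):
  0x55B3 + 0xB5F1 = 0x10BA4 → wrap carry → 0x0BA5
  0x0BA5 + 0xC90D = 0x0D4B2
  0xD4B2 + 0xB1E6 = 0x18698 → wrap carry → 0x8699
  0x8699 + 0x2B4D = 0x0B1E6
One's-complement sum = 0xB1E6.
Checksum = ~0xB1E6 & 0xFFFF = 0x4E19.

4E19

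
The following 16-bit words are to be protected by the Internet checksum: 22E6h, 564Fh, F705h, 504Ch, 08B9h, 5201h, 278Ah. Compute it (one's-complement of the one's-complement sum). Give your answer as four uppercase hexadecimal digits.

BD33

One's-complement addition (fold any carry out of bit 15 back into bit 0):
  0x22E6 + 0x564F = 0x07935
  0x7935 + 0xF705 = 0x1703A → wrap carry → 0x703B
  0x703B + 0x504C = 0x0C087
  0xC087 + 0x08B9 = 0x0C940
  0xC940 + 0x5201 = 0x11B41 → wrap carry → 0x1B42
  0x1B42 + 0x278A = 0x042CC
One's-complement sum = 0x42CC.
Checksum = ~0x42CC & 0xFFFF = 0xBD33.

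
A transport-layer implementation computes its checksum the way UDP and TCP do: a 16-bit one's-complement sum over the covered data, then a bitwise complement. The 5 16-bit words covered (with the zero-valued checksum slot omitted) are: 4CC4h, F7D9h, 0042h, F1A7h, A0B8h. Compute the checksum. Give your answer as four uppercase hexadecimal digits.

28BF

One's-complement addition (fold any carry out of bit 15 back into bit 0):
  0x4CC4 + 0xF7D9 = 0x1449D → wrap carry → 0x449E
  0x449E + 0x0042 = 0x044E0
  0x44E0 + 0xF1A7 = 0x13687 → wrap carry → 0x3688
  0x3688 + 0xA0B8 = 0x0D740
One's-complement sum = 0xD740.
Checksum = ~0xD740 & 0xFFFF = 0x28BF.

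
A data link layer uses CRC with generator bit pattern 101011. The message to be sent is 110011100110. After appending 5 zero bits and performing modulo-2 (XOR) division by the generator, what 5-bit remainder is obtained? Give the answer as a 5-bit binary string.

10110

Append 5 zeros: 11001110011000000. Divide by 101011 (XOR where the leading bit is 1):
  pos 0: 110011 XOR 101011 = 011000
  pos 1: 110001 XOR 101011 = 011010
  pos 2: 110100 XOR 101011 = 011111
  pos 3: 111110 XOR 101011 = 010101
  pos 4: 101011 XOR 101011 = 000000
  pos 10: 100000 XOR 101011 = 001011
Remainder (last 5 bits) = 10110. This is the CRC / FCS.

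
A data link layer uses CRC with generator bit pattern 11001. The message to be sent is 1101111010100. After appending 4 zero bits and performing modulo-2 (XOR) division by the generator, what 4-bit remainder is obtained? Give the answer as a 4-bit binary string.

0000

Append 4 zeros: 11011110101000000. Divide by 11001 (XOR where the leading bit is 1):
  pos 0: 11011 XOR 11001 = 00010
  pos 3: 10110 XOR 11001 = 01111
  pos 4: 11111 XOR 11001 = 00110
  pos 6: 11001 XOR 11001 = 00000
Remainder (last 4 bits) = 0000. This is the CRC / FCS.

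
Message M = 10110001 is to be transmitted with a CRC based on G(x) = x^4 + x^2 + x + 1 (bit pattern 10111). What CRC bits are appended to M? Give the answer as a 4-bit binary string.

Append 4 zeros: 101100010000. Divide by 10111 (XOR where the leading bit is 1):
  pos 0: 10110 XOR 10111 = 00001
  pos 4: 10010 XOR 10111 = 00101
  pos 6: 10100 XOR 10111 = 00011
Remainder (last 4 bits) = 0110. This is the CRC / FCS.

0110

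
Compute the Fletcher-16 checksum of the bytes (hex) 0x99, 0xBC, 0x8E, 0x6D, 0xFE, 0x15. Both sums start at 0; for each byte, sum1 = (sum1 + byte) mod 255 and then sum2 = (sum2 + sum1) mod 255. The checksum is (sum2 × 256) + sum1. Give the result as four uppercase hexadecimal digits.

Running sums (mod 255):
  after byte 0 (0x99): sum1=153, sum2=153
  after byte 1 (0xBC): sum1=86, sum2=239
  after byte 2 (0x8E): sum1=228, sum2=212
  after byte 3 (0x6D): sum1=82, sum2=39
  after byte 4 (0xFE): sum1=81, sum2=120
  after byte 5 (0x15): sum1=102, sum2=222
Checksum = sum2·256 + sum1 = 222·256 + 102 = 56934 = 0xDE66.

DE66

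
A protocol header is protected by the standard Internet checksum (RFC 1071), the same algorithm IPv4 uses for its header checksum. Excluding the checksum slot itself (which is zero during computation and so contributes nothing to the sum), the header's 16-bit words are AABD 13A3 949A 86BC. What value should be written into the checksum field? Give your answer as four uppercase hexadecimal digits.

2648

One's-complement addition (fold any carry out of bit 15 back into bit 0):
  0xAABD + 0x13A3 = 0x0BE60
  0xBE60 + 0x949A = 0x152FA → wrap carry → 0x52FB
  0x52FB + 0x86BC = 0x0D9B7
One's-complement sum = 0xD9B7.
Checksum = ~0xD9B7 & 0xFFFF = 0x2648.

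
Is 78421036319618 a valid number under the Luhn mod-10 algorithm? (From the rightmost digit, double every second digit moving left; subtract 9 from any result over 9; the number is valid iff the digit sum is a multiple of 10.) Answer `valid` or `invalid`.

From the right, keep odd positions and double even positions (subtract 9 from any doubled value over 9):
  doubled (positions 2,4,...): 2 9 6 6 2 8 5 → sum 38
  kept (positions 1,3,...): 8 6 1 6 0 2 8 → sum 31
Total = 69.
69 mod 10 = 9, so the number is invalid.

invalid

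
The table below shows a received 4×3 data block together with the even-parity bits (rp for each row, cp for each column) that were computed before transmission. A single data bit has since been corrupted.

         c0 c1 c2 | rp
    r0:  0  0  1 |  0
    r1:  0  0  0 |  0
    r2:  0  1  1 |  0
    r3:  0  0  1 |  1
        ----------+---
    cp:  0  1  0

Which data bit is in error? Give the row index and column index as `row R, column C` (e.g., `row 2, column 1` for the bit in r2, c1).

Recompute each row's even parity and compare to rp:
  r0: data parity 1, sent rp 0 → mismatch
  r1: data parity 0, sent rp 0 → ok
  r2: data parity 0, sent rp 0 → ok
  r3: data parity 1, sent rp 1 → ok
Recompute each column's even parity and compare to cp:
  c0: data parity 0, sent cp 0 → ok
  c1: data parity 1, sent cp 1 → ok
  c2: data parity 1, sent cp 0 → mismatch
Exactly one row (r0) and one column (c2) fail → the flipped bit is at their intersection.

row 0, column 2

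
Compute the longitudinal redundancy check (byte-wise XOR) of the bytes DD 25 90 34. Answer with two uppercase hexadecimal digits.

5C

XOR the bytes together:
  start with 0xDD
  0xDD ⊕ 0x25 = 0xF8
  0xF8 ⊕ 0x90 = 0x68
  0x68 ⊕ 0x34 = 0x5C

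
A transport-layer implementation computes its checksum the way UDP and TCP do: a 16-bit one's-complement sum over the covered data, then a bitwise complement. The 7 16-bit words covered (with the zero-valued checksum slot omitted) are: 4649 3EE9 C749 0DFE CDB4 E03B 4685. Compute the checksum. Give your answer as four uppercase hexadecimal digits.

B10F

One's-complement addition (fold any carry out of bit 15 back into bit 0):
  0x4649 + 0x3EE9 = 0x08532
  0x8532 + 0xC749 = 0x14C7B → wrap carry → 0x4C7C
  0x4C7C + 0x0DFE = 0x05A7A
  0x5A7A + 0xCDB4 = 0x1282E → wrap carry → 0x282F
  0x282F + 0xE03B = 0x1086A → wrap carry → 0x086B
  0x086B + 0x4685 = 0x04EF0
One's-complement sum = 0x4EF0.
Checksum = ~0x4EF0 & 0xFFFF = 0xB10F.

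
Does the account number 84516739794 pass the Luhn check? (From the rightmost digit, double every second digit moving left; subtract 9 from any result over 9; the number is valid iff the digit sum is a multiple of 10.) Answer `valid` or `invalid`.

From the right, keep odd positions and double even positions (subtract 9 from any doubled value over 9):
  doubled (positions 2,4,...): 9 9 5 2 8 → sum 33
  kept (positions 1,3,...): 4 7 3 6 5 8 → sum 33
Total = 66.
66 mod 10 = 6, so the number is invalid.

invalid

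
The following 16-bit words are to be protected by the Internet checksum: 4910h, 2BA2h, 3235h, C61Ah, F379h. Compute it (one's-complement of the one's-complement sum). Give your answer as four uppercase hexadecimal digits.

One's-complement addition (fold any carry out of bit 15 back into bit 0):
  0x4910 + 0x2BA2 = 0x074B2
  0x74B2 + 0x3235 = 0x0A6E7
  0xA6E7 + 0xC61A = 0x16D01 → wrap carry → 0x6D02
  0x6D02 + 0xF379 = 0x1607B → wrap carry → 0x607C
One's-complement sum = 0x607C.
Checksum = ~0x607C & 0xFFFF = 0x9F83.

9F83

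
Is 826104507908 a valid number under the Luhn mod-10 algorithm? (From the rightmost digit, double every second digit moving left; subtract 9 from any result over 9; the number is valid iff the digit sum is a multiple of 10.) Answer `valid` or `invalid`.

valid

From the right, keep odd positions and double even positions (subtract 9 from any doubled value over 9):
  doubled (positions 2,4,...): 0 5 1 0 3 7 → sum 16
  kept (positions 1,3,...): 8 9 0 4 1 2 → sum 24
Total = 40.
40 mod 10 = 0, so the number is valid.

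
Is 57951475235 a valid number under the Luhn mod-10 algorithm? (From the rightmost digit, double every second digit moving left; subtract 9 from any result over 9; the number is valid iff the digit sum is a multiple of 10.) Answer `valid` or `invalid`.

From the right, keep odd positions and double even positions (subtract 9 from any doubled value over 9):
  doubled (positions 2,4,...): 6 1 8 1 5 → sum 21
  kept (positions 1,3,...): 5 2 7 1 9 5 → sum 29
Total = 50.
50 mod 10 = 0, so the number is valid.

valid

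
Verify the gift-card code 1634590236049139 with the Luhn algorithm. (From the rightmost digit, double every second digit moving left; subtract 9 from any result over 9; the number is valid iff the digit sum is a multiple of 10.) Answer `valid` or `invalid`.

invalid

From the right, keep odd positions and double even positions (subtract 9 from any doubled value over 9):
  doubled (positions 2,4,...): 6 9 0 6 0 1 6 2 → sum 30
  kept (positions 1,3,...): 9 1 4 6 2 9 4 6 → sum 41
Total = 71.
71 mod 10 = 1, so the number is invalid.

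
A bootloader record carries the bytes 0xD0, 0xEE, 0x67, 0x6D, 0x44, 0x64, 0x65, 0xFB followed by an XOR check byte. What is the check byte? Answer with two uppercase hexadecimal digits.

XOR the bytes together:
  start with 0xD0
  0xD0 ⊕ 0xEE = 0x3E
  0x3E ⊕ 0x67 = 0x59
  0x59 ⊕ 0x6D = 0x34
  0x34 ⊕ 0x44 = 0x70
  0x70 ⊕ 0x64 = 0x14
  0x14 ⊕ 0x65 = 0x71
  0x71 ⊕ 0xFB = 0x8A

8A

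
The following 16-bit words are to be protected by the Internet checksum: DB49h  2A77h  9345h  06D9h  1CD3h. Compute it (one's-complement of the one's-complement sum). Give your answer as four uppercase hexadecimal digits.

One's-complement addition (fold any carry out of bit 15 back into bit 0):
  0xDB49 + 0x2A77 = 0x105C0 → wrap carry → 0x05C1
  0x05C1 + 0x9345 = 0x09906
  0x9906 + 0x06D9 = 0x09FDF
  0x9FDF + 0x1CD3 = 0x0BCB2
One's-complement sum = 0xBCB2.
Checksum = ~0xBCB2 & 0xFFFF = 0x434D.

434D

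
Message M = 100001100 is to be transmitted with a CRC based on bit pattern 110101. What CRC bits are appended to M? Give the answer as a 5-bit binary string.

Append 5 zeros: 10000110000000. Divide by 110101 (XOR where the leading bit is 1):
  pos 0: 100001 XOR 110101 = 010100
  pos 1: 101001 XOR 110101 = 011100
  pos 2: 111000 XOR 110101 = 001101
  pos 4: 110100 XOR 110101 = 000001
Remainder (last 5 bits) = 10000. This is the CRC / FCS.

10000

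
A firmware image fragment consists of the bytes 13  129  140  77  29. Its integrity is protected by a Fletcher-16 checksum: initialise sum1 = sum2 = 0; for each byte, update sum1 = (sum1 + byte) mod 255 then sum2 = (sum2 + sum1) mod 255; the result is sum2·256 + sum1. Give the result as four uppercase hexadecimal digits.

Running sums (mod 255):
  after byte 0 (13): sum1=13, sum2=13
  after byte 1 (129): sum1=142, sum2=155
  after byte 2 (140): sum1=27, sum2=182
  after byte 3 (77): sum1=104, sum2=31
  after byte 4 (29): sum1=133, sum2=164
Checksum = sum2·256 + sum1 = 164·256 + 133 = 42117 = 0xA485.

A485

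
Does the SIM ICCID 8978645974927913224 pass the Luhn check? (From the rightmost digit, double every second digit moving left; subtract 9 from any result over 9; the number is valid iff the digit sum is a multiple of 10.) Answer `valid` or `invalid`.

From the right, keep odd positions and double even positions (subtract 9 from any doubled value over 9):
  doubled (positions 2,4,...): 4 6 9 4 8 9 8 7 9 → sum 64
  kept (positions 1,3,...): 4 2 1 7 9 7 5 6 7 8 → sum 56
Total = 120.
120 mod 10 = 0, so the number is valid.

valid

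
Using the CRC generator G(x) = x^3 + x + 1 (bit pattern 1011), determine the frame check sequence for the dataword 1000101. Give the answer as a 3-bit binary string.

Append 3 zeros: 1000101000. Divide by 1011 (XOR where the leading bit is 1):
  pos 0: 1000 XOR 1011 = 0011
  pos 2: 1110 XOR 1011 = 0101
  pos 3: 1011 XOR 1011 = 0000
Remainder (last 3 bits) = 000. This is the CRC / FCS.

000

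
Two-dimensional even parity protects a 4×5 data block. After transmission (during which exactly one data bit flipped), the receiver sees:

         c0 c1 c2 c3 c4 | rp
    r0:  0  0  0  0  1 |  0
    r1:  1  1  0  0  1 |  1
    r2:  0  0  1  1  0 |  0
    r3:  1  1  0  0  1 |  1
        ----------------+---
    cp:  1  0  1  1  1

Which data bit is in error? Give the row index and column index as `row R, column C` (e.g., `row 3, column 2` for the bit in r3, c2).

row 0, column 0

Recompute each row's even parity and compare to rp:
  r0: data parity 1, sent rp 0 → mismatch
  r1: data parity 1, sent rp 1 → ok
  r2: data parity 0, sent rp 0 → ok
  r3: data parity 1, sent rp 1 → ok
Recompute each column's even parity and compare to cp:
  c0: data parity 0, sent cp 1 → mismatch
  c1: data parity 0, sent cp 0 → ok
  c2: data parity 1, sent cp 1 → ok
  c3: data parity 1, sent cp 1 → ok
  c4: data parity 1, sent cp 1 → ok
Exactly one row (r0) and one column (c0) fail → the flipped bit is at their intersection.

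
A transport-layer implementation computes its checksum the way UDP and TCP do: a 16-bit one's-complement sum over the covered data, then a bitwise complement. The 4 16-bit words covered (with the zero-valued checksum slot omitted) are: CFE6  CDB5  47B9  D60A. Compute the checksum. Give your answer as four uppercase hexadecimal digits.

449F

One's-complement addition (fold any carry out of bit 15 back into bit 0):
  0xCFE6 + 0xCDB5 = 0x19D9B → wrap carry → 0x9D9C
  0x9D9C + 0x47B9 = 0x0E555
  0xE555 + 0xD60A = 0x1BB5F → wrap carry → 0xBB60
One's-complement sum = 0xBB60.
Checksum = ~0xBB60 & 0xFFFF = 0x449F.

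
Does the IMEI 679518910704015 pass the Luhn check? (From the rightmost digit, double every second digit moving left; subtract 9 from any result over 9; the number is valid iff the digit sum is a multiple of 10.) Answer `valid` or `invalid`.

valid

From the right, keep odd positions and double even positions (subtract 9 from any doubled value over 9):
  doubled (positions 2,4,...): 2 8 5 2 7 1 5 → sum 30
  kept (positions 1,3,...): 5 0 0 0 9 1 9 6 → sum 30
Total = 60.
60 mod 10 = 0, so the number is valid.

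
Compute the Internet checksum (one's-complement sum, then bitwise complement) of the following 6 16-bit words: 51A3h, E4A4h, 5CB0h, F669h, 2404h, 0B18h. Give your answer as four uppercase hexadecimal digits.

One's-complement addition (fold any carry out of bit 15 back into bit 0):
  0x51A3 + 0xE4A4 = 0x13647 → wrap carry → 0x3648
  0x3648 + 0x5CB0 = 0x092F8
  0x92F8 + 0xF669 = 0x18961 → wrap carry → 0x8962
  0x8962 + 0x2404 = 0x0AD66
  0xAD66 + 0x0B18 = 0x0B87E
One's-complement sum = 0xB87E.
Checksum = ~0xB87E & 0xFFFF = 0x4781.

4781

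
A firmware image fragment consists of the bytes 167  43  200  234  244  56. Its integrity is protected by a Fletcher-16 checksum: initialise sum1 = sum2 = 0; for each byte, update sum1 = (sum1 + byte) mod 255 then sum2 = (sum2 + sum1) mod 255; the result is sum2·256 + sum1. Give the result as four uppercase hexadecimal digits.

CBB3

Running sums (mod 255):
  after byte 0 (167): sum1=167, sum2=167
  after byte 1 (43): sum1=210, sum2=122
  after byte 2 (200): sum1=155, sum2=22
  after byte 3 (234): sum1=134, sum2=156
  after byte 4 (244): sum1=123, sum2=24
  after byte 5 (56): sum1=179, sum2=203
Checksum = sum2·256 + sum1 = 203·256 + 179 = 52147 = 0xCBB3.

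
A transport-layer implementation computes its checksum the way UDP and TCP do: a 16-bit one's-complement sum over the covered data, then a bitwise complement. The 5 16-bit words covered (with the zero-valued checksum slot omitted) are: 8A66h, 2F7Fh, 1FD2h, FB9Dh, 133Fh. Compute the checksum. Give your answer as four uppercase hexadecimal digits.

176B

One's-complement addition (fold any carry out of bit 15 back into bit 0):
  0x8A66 + 0x2F7F = 0x0B9E5
  0xB9E5 + 0x1FD2 = 0x0D9B7
  0xD9B7 + 0xFB9D = 0x1D554 → wrap carry → 0xD555
  0xD555 + 0x133F = 0x0E894
One's-complement sum = 0xE894.
Checksum = ~0xE894 & 0xFFFF = 0x176B.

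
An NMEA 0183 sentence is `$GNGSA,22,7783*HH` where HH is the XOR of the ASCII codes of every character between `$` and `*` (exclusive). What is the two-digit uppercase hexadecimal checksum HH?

XOR the ASCII codes of the payload characters:
  'G' = 0x47 → acc = 0x47
  'N' = 0x4E → acc = 0x09
  'G' = 0x47 → acc = 0x4E
  'S' = 0x53 → acc = 0x1D
  'A' = 0x41 → acc = 0x5C
  ',' = 0x2C → acc = 0x70
  '2' = 0x32 → acc = 0x42
  '2' = 0x32 → acc = 0x70
  ',' = 0x2C → acc = 0x5C
  '7' = 0x37 → acc = 0x6B
  '7' = 0x37 → acc = 0x5C
  '8' = 0x38 → acc = 0x64
  '3' = 0x33 → acc = 0x57
Checksum = 0x57.

57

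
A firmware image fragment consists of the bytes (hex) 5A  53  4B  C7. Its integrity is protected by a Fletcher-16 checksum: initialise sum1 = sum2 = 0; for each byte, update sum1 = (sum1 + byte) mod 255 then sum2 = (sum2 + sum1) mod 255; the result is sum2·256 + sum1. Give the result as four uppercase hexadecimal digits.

Running sums (mod 255):
  after byte 0 (5A): sum1=90, sum2=90
  after byte 1 (53): sum1=173, sum2=8
  after byte 2 (4B): sum1=248, sum2=1
  after byte 3 (C7): sum1=192, sum2=193
Checksum = sum2·256 + sum1 = 193·256 + 192 = 49600 = 0xC1C0.

C1C0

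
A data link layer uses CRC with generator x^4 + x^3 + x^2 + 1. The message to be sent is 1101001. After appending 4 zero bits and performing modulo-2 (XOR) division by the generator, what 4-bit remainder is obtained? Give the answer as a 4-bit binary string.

0000

Append 4 zeros: 11010010000. Divide by 11101 (XOR where the leading bit is 1):
  pos 0: 11010 XOR 11101 = 00111
  pos 2: 11101 XOR 11101 = 00000
Remainder (last 4 bits) = 0000. This is the CRC / FCS.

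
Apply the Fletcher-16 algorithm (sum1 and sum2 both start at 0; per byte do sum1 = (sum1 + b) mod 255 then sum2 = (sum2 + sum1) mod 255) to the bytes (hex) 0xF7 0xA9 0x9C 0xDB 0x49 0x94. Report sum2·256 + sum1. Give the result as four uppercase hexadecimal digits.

4DF7

Running sums (mod 255):
  after byte 0 (0xF7): sum1=247, sum2=247
  after byte 1 (0xA9): sum1=161, sum2=153
  after byte 2 (0x9C): sum1=62, sum2=215
  after byte 3 (0xDB): sum1=26, sum2=241
  after byte 4 (0x49): sum1=99, sum2=85
  after byte 5 (0x94): sum1=247, sum2=77
Checksum = sum2·256 + sum1 = 77·256 + 247 = 19959 = 0x4DF7.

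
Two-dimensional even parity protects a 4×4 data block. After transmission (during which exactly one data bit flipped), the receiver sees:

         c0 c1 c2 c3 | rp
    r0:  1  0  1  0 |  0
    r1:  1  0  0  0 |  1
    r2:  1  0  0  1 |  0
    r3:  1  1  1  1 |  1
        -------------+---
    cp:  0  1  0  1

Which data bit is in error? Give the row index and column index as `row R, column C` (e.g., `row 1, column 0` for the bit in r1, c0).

row 3, column 3

Recompute each row's even parity and compare to rp:
  r0: data parity 0, sent rp 0 → ok
  r1: data parity 1, sent rp 1 → ok
  r2: data parity 0, sent rp 0 → ok
  r3: data parity 0, sent rp 1 → mismatch
Recompute each column's even parity and compare to cp:
  c0: data parity 0, sent cp 0 → ok
  c1: data parity 1, sent cp 1 → ok
  c2: data parity 0, sent cp 0 → ok
  c3: data parity 0, sent cp 1 → mismatch
Exactly one row (r3) and one column (c3) fail → the flipped bit is at their intersection.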